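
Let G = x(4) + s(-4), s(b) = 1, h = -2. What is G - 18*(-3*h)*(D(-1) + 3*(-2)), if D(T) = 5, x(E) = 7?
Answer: 116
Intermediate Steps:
G = 8 (G = 7 + 1 = 8)
G - 18*(-3*h)*(D(-1) + 3*(-2)) = 8 - 18*(-3*(-2))*(5 + 3*(-2)) = 8 - 108*(5 - 6) = 8 - 108*(-1) = 8 - 18*(-6) = 8 + 108 = 116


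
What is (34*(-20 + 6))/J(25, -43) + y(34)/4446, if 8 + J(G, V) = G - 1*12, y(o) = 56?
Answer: -1058008/11115 ≈ -95.187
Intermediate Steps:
J(G, V) = -20 + G (J(G, V) = -8 + (G - 1*12) = -8 + (G - 12) = -8 + (-12 + G) = -20 + G)
(34*(-20 + 6))/J(25, -43) + y(34)/4446 = (34*(-20 + 6))/(-20 + 25) + 56/4446 = (34*(-14))/5 + 56*(1/4446) = -476*⅕ + 28/2223 = -476/5 + 28/2223 = -1058008/11115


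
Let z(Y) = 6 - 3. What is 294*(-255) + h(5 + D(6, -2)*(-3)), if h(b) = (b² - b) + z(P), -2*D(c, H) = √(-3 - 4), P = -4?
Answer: -299851/4 + 27*I*√7/2 ≈ -74963.0 + 35.718*I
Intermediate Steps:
z(Y) = 3
D(c, H) = -I*√7/2 (D(c, H) = -√(-3 - 4)/2 = -I*√7/2)
h(b) = 3 + b² - b (h(b) = (b² - b) + 3 = 3 + b² - b)
294*(-255) + h(5 + D(6, -2)*(-3)) = 294*(-255) + (3 + (5 - I*√7/2*(-3))² - (5 - I*√7/2*(-3))) = -74970 + (3 + (5 + 3*I*√7/2)² - (5 + 3*I*√7/2)) = -74970 + (3 + (5 + 3*I*√7/2)² + (-5 - 3*I*√7/2)) = -74970 + (-2 + (5 + 3*I*√7/2)² - 3*I*√7/2) = -74972 + (5 + 3*I*√7/2)² - 3*I*√7/2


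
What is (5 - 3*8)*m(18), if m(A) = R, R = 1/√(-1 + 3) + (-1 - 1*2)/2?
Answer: 57/2 - 19*√2/2 ≈ 15.065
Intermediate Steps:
R = -3/2 + √2/2 (R = 1/√2 + (-1 - 2)*(½) = 1*(√2/2) - 3*½ = √2/2 - 3/2 = -3/2 + √2/2 ≈ -0.79289)
m(A) = -3/2 + √2/2
(5 - 3*8)*m(18) = (5 - 3*8)*(-3/2 + √2/2) = (5 - 24)*(-3/2 + √2/2) = -19*(-3/2 + √2/2) = 57/2 - 19*√2/2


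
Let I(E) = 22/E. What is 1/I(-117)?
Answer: -117/22 ≈ -5.3182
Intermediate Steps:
1/I(-117) = 1/(22/(-117)) = 1/(22*(-1/117)) = 1/(-22/117) = -117/22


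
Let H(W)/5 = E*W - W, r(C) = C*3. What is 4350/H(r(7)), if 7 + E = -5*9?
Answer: -290/371 ≈ -0.78167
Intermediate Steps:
E = -52 (E = -7 - 5*9 = -7 - 45 = -52)
r(C) = 3*C
H(W) = -265*W (H(W) = 5*(-52*W - W) = 5*(-53*W) = -265*W)
4350/H(r(7)) = 4350/((-795*7)) = 4350/((-265*21)) = 4350/(-5565) = 4350*(-1/5565) = -290/371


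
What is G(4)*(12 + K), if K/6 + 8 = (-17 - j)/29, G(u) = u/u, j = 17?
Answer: -1248/29 ≈ -43.034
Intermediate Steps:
G(u) = 1
K = -1596/29 (K = -48 + 6*((-17 - 1*17)/29) = -48 + 6*((-17 - 17)*(1/29)) = -48 + 6*(-34*1/29) = -48 + 6*(-34/29) = -48 - 204/29 = -1596/29 ≈ -55.034)
G(4)*(12 + K) = 1*(12 - 1596/29) = 1*(-1248/29) = -1248/29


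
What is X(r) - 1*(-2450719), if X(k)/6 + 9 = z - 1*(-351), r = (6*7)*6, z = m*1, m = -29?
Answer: 2452597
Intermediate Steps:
z = -29 (z = -29*1 = -29)
r = 252 (r = 42*6 = 252)
X(k) = 1878 (X(k) = -54 + 6*(-29 - 1*(-351)) = -54 + 6*(-29 + 351) = -54 + 6*322 = -54 + 1932 = 1878)
X(r) - 1*(-2450719) = 1878 - 1*(-2450719) = 1878 + 2450719 = 2452597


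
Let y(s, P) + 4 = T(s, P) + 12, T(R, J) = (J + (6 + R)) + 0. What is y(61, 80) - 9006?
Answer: -8851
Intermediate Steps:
T(R, J) = 6 + J + R (T(R, J) = (6 + J + R) + 0 = 6 + J + R)
y(s, P) = 14 + P + s (y(s, P) = -4 + ((6 + P + s) + 12) = -4 + (18 + P + s) = 14 + P + s)
y(61, 80) - 9006 = (14 + 80 + 61) - 9006 = 155 - 9006 = -8851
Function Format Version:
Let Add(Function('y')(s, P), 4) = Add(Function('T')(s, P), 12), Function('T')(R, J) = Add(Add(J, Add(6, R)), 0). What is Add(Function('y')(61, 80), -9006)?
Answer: -8851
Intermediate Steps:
Function('T')(R, J) = Add(6, J, R) (Function('T')(R, J) = Add(Add(6, J, R), 0) = Add(6, J, R))
Function('y')(s, P) = Add(14, P, s) (Function('y')(s, P) = Add(-4, Add(Add(6, P, s), 12)) = Add(-4, Add(18, P, s)) = Add(14, P, s))
Add(Function('y')(61, 80), -9006) = Add(Add(14, 80, 61), -9006) = Add(155, -9006) = -8851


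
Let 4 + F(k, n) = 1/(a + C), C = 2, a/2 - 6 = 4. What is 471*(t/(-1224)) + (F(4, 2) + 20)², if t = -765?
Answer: 534173/968 ≈ 551.83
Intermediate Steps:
a = 20 (a = 12 + 2*4 = 12 + 8 = 20)
F(k, n) = -87/22 (F(k, n) = -4 + 1/(20 + 2) = -4 + 1/22 = -87/22)
471*(t/(-1224)) + (F(4, 2) + 20)² = 471*(-765/(-1224)) + (-87/22 + 20)² = 471*(-765*(-1/1224)) + (353/22)² = 471*(5/8) + 124609/484 = 2355/8 + 124609/484 = 534173/968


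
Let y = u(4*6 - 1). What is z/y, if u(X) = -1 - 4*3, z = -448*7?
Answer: 3136/13 ≈ 241.23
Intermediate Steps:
z = -3136
u(X) = -13 (u(X) = -1 - 12 = -13)
y = -13
z/y = -3136/(-13) = -3136*(-1/13) = 3136/13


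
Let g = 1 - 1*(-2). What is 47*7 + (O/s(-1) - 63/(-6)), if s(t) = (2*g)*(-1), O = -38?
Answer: 2075/6 ≈ 345.83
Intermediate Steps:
g = 3 (g = 1 + 2 = 3)
s(t) = -6 (s(t) = (2*3)*(-1) = 6*(-1) = -6)
47*7 + (O/s(-1) - 63/(-6)) = 47*7 + (-38/(-6) - 63/(-6)) = 329 + (-38*(-⅙) - 63*(-⅙)) = 329 + (19/3 + 21/2) = 329 + 101/6 = 2075/6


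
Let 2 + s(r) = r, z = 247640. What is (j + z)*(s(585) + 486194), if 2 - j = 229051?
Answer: 9049671207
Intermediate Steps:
j = -229049 (j = 2 - 1*229051 = 2 - 229051 = -229049)
s(r) = -2 + r
(j + z)*(s(585) + 486194) = (-229049 + 247640)*((-2 + 585) + 486194) = 18591*(583 + 486194) = 18591*486777 = 9049671207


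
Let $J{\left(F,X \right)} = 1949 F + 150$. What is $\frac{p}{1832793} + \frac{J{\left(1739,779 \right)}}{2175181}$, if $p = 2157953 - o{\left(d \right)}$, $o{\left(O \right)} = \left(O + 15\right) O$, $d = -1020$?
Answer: $\frac{8676340715966}{3986656510533} \approx 2.1763$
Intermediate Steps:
$J{\left(F,X \right)} = 150 + 1949 F$
$o{\left(O \right)} = O \left(15 + O\right)$ ($o{\left(O \right)} = \left(15 + O\right) O = O \left(15 + O\right)$)
$p = 1132853$ ($p = 2157953 - - 1020 \left(15 - 1020\right) = 2157953 - \left(-1020\right) \left(-1005\right) = 2157953 - 1025100 = 1132853$)
$\frac{p}{1832793} + \frac{J{\left(1739,779 \right)}}{2175181} = \frac{1132853}{1832793} + \frac{150 + 1949 \cdot 1739}{2175181} = 1132853 \cdot \frac{1}{1832793} + \left(150 + 3389311\right) \frac{1}{2175181} = \frac{1132853}{1832793} + 3389461 \cdot \frac{1}{2175181} = \frac{1132853}{1832793} + \frac{3389461}{2175181} = \frac{8676340715966}{3986656510533}$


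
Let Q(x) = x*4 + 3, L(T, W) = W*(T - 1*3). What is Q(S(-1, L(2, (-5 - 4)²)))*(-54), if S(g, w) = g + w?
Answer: 17550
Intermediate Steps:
L(T, W) = W*(-3 + T) (L(T, W) = W*(T - 3) = W*(-3 + T))
Q(x) = 3 + 4*x (Q(x) = 4*x + 3 = 3 + 4*x)
Q(S(-1, L(2, (-5 - 4)²)))*(-54) = (3 + 4*(-1 + (-5 - 4)²*(-3 + 2)))*(-54) = (3 + 4*(-1 + (-9)²*(-1)))*(-54) = (3 + 4*(-1 + 81*(-1)))*(-54) = (3 + 4*(-1 - 81))*(-54) = (3 + 4*(-82))*(-54) = (3 - 328)*(-54) = -325*(-54) = 17550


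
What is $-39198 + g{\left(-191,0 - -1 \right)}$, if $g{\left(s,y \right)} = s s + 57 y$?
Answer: $-2660$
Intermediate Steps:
$g{\left(s,y \right)} = s^{2} + 57 y$
$-39198 + g{\left(-191,0 - -1 \right)} = -39198 + \left(\left(-191\right)^{2} + 57 \left(0 - -1\right)\right) = -39198 + \left(36481 + 57 \left(0 + 1\right)\right) = -39198 + \left(36481 + 57 \cdot 1\right) = -39198 + \left(36481 + 57\right) = -39198 + 36538 = -2660$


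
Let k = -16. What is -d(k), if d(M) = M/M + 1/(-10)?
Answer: -9/10 ≈ -0.90000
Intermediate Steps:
d(M) = 9/10 (d(M) = 1 + 1*(-1/10) = 1 - 1/10 = 9/10)
-d(k) = -1*9/10 = -9/10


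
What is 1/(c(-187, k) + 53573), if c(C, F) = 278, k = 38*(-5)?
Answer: 1/53851 ≈ 1.8570e-5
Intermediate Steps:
k = -190
1/(c(-187, k) + 53573) = 1/(278 + 53573) = 1/53851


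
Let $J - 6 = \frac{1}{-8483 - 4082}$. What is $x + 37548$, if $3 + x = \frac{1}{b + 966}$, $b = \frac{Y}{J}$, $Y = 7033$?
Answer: $\frac{6052082081744}{161195419} \approx 37545.0$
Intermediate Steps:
$J = \frac{75389}{12565}$ ($J = 6 + \frac{1}{-8483 - 4082} = 6 + \frac{1}{-12565} = 6 - \frac{1}{12565} = \frac{75389}{12565} \approx 5.9999$)
$b = \frac{88369645}{75389}$ ($b = \frac{7033}{\frac{75389}{12565}} = 7033 \cdot \frac{12565}{75389} = \frac{88369645}{75389} \approx 1172.2$)
$x = - \frac{483510868}{161195419}$ ($x = -3 + \frac{1}{\frac{88369645}{75389} + 966} = -3 + \frac{1}{\frac{161195419}{75389}} = -3 + \frac{75389}{161195419} = - \frac{483510868}{161195419} \approx -2.9995$)
$x + 37548 = - \frac{483510868}{161195419} + 37548 = \frac{6052082081744}{161195419}$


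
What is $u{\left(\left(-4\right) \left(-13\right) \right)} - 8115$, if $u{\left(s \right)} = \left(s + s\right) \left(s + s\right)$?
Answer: $2701$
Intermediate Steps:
$u{\left(s \right)} = 4 s^{2}$ ($u{\left(s \right)} = 2 s 2 s = 4 s^{2}$)
$u{\left(\left(-4\right) \left(-13\right) \right)} - 8115 = 4 \left(\left(-4\right) \left(-13\right)\right)^{2} - 8115 = 4 \cdot 52^{2} - 8115 = 4 \cdot 2704 - 8115 = 10816 - 8115 = 2701$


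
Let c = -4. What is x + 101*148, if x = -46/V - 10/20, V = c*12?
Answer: 358763/24 ≈ 14948.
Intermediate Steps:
V = -48 (V = -4*12 = -48)
x = 11/24 (x = -46/(-48) - 10/20 = -46*(-1/48) - 10*1/20 = 23/24 - 1/2 = 11/24 ≈ 0.45833)
x + 101*148 = 11/24 + 101*148 = 11/24 + 14948 = 358763/24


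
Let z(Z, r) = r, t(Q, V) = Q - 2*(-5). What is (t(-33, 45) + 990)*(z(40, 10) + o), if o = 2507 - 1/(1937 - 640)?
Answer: 3156817916/1297 ≈ 2.4339e+6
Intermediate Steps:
t(Q, V) = 10 + Q (t(Q, V) = Q + 10 = 10 + Q)
o = 3251578/1297 (o = 2507 - 1/1297 = 3251578/1297 ≈ 2507.0)
(t(-33, 45) + 990)*(z(40, 10) + o) = ((10 - 33) + 990)*(10 + 3251578/1297) = (-23 + 990)*(3264548/1297) = 967*(3264548/1297) = 3156817916/1297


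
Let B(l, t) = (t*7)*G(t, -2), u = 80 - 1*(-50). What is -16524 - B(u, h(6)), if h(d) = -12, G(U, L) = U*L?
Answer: -14508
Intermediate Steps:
G(U, L) = L*U
u = 130 (u = 80 + 50 = 130)
B(l, t) = -14*t² (B(l, t) = (t*7)*(-2*t) = (7*t)*(-2*t) = -14*t²)
-16524 - B(u, h(6)) = -16524 - (-14)*(-12)² = -16524 - (-14)*144 = -16524 - 1*(-2016) = -16524 + 2016 = -14508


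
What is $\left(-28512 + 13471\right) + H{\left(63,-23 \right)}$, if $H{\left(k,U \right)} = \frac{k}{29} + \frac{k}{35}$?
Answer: $- \frac{2180369}{145} \approx -15037.0$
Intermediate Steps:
$H{\left(k,U \right)} = \frac{64 k}{1015}$ ($H{\left(k,U \right)} = k \frac{1}{29} + k \frac{1}{35} = \frac{k}{29} + \frac{k}{35} = \frac{64 k}{1015}$)
$\left(-28512 + 13471\right) + H{\left(63,-23 \right)} = \left(-28512 + 13471\right) + \frac{64}{1015} \cdot 63 = -15041 + \frac{576}{145} = - \frac{2180369}{145}$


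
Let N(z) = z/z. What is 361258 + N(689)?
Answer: 361259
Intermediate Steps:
N(z) = 1
361258 + N(689) = 361258 + 1 = 361259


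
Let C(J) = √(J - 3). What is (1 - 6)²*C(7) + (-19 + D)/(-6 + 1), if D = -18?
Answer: 287/5 ≈ 57.400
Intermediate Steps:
C(J) = √(-3 + J)
(1 - 6)²*C(7) + (-19 + D)/(-6 + 1) = (1 - 6)²*√(-3 + 7) + (-19 - 18)/(-6 + 1) = (-5)²*√4 - 37/(-5) = 25*2 - 37*(-⅕) = 50 + 37/5 = 287/5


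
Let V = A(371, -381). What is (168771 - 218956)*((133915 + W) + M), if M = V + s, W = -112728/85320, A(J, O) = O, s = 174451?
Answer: -10989330413186/711 ≈ -1.5456e+10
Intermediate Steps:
V = -381
W = -4697/3555 (W = -112728*1/85320 = -4697/3555 ≈ -1.3212)
M = 174070 (M = -381 + 174451 = 174070)
(168771 - 218956)*((133915 + W) + M) = (168771 - 218956)*((133915 - 4697/3555) + 174070) = -50185*(476063128/3555 + 174070) = -50185*1094881978/3555 = -10989330413186/711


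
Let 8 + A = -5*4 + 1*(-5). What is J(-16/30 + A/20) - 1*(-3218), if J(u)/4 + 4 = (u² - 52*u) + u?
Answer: 3299821/900 ≈ 3666.5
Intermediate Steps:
A = -33 (A = -8 + (-5*4 + 1*(-5)) = -8 + (-20 - 5) = -8 - 25 = -33)
J(u) = -16 - 204*u + 4*u² (J(u) = -16 + 4*((u² - 52*u) + u) = -16 + 4*(u² - 51*u) = -16 + (-204*u + 4*u²) = -16 - 204*u + 4*u²)
J(-16/30 + A/20) - 1*(-3218) = (-16 - 204*(-16/30 - 33/20) + 4*(-16/30 - 33/20)²) - 1*(-3218) = (-16 - 204*(-16*1/30 - 33*1/20) + 4*(-16*1/30 - 33*1/20)²) + 3218 = (-16 - 204*(-8/15 - 33/20) + 4*(-8/15 - 33/20)²) + 3218 = (-16 - 204*(-131/60) + 4*(-131/60)²) + 3218 = (-16 + 2227/5 + 4*(17161/3600)) + 3218 = (-16 + 2227/5 + 17161/900) + 3218 = 403621/900 + 3218 = 3299821/900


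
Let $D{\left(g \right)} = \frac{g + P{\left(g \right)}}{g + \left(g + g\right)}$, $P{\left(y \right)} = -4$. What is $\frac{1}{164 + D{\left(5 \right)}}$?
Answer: $\frac{15}{2461} \approx 0.0060951$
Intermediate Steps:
$D{\left(g \right)} = \frac{-4 + g}{3 g}$ ($D{\left(g \right)} = \frac{g - 4}{g + \left(g + g\right)} = \frac{-4 + g}{g + 2 g} = \frac{-4 + g}{3 g}$)
$\frac{1}{164 + D{\left(5 \right)}} = \frac{1}{164 + \frac{-4 + 5}{3 \cdot 5}} = \frac{1}{164 + \frac{1}{3} \cdot \frac{1}{5} \cdot 1} = \frac{1}{164 + \frac{1}{15}} = \frac{1}{\frac{2461}{15}} = \frac{15}{2461}$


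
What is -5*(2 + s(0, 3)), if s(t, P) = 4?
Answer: -30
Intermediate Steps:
-5*(2 + s(0, 3)) = -5*(2 + 4) = -5*6 = -30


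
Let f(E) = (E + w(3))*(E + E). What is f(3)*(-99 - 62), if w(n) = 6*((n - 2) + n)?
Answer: -26082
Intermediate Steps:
w(n) = -12 + 12*n (w(n) = 6*((-2 + n) + n) = 6*(-2 + 2*n) = -12 + 12*n)
f(E) = 2*E*(24 + E) (f(E) = (E + (-12 + 12*3))*(E + E) = (E + (-12 + 36))*(2*E) = (E + 24)*(2*E) = (24 + E)*(2*E) = 2*E*(24 + E))
f(3)*(-99 - 62) = (2*3*(24 + 3))*(-99 - 62) = (2*3*27)*(-161) = 162*(-161) = -26082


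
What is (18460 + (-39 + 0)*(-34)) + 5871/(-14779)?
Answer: 292411423/14779 ≈ 19786.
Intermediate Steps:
(18460 + (-39 + 0)*(-34)) + 5871/(-14779) = (18460 - 39*(-34)) + 5871*(-1/14779) = (18460 + 1326) - 5871/14779 = 19786 - 5871/14779 = 292411423/14779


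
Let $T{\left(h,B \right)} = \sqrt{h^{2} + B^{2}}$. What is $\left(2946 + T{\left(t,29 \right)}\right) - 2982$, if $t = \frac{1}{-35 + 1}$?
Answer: $-36 + \frac{\sqrt{972197}}{34} \approx -7.0$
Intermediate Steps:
$t = - \frac{1}{34}$ ($t = \frac{1}{-34} = - \frac{1}{34} \approx -0.029412$)
$T{\left(h,B \right)} = \sqrt{B^{2} + h^{2}}$
$\left(2946 + T{\left(t,29 \right)}\right) - 2982 = \left(2946 + \sqrt{29^{2} + \left(- \frac{1}{34}\right)^{2}}\right) - 2982 = \left(2946 + \sqrt{841 + \frac{1}{1156}}\right) - 2982 = \left(2946 + \sqrt{\frac{972197}{1156}}\right) - 2982 = \left(2946 + \frac{\sqrt{972197}}{34}\right) - 2982 = -36 + \frac{\sqrt{972197}}{34}$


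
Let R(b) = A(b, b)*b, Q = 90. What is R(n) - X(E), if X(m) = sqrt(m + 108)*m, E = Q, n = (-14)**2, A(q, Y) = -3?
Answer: -588 - 270*sqrt(22) ≈ -1854.4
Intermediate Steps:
n = 196
R(b) = -3*b
E = 90
X(m) = m*sqrt(108 + m) (X(m) = sqrt(108 + m)*m = m*sqrt(108 + m))
R(n) - X(E) = -3*196 - 90*sqrt(108 + 90) = -588 - 90*sqrt(198) = -588 - 90*3*sqrt(22) = -588 - 270*sqrt(22)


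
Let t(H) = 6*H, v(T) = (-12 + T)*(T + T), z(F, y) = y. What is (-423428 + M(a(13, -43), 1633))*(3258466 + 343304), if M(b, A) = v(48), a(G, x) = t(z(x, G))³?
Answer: -1512642550440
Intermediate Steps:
v(T) = 2*T*(-12 + T) (v(T) = (-12 + T)*(2*T) = 2*T*(-12 + T))
a(G, x) = 216*G³ (a(G, x) = (6*G)³ = 216*G³)
M(b, A) = 3456 (M(b, A) = 2*48*(-12 + 48) = 2*48*36 = 3456)
(-423428 + M(a(13, -43), 1633))*(3258466 + 343304) = (-423428 + 3456)*(3258466 + 343304) = -419972*3601770 = -1512642550440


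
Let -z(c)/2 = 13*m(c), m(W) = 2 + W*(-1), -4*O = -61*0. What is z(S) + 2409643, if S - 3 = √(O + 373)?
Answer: 2409669 + 26*√373 ≈ 2.4102e+6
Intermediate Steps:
O = 0 (O = -(-61)*0/4 = -¼*0 = 0)
m(W) = 2 - W
S = 3 + √373 (S = 3 + √(0 + 373) = 3 + √373 ≈ 22.313)
z(c) = -52 + 26*c (z(c) = -26*(2 - c) = -2*(26 - 13*c) = -52 + 26*c)
z(S) + 2409643 = (-52 + 26*(3 + √373)) + 2409643 = (-52 + (78 + 26*√373)) + 2409643 = (26 + 26*√373) + 2409643 = 2409669 + 26*√373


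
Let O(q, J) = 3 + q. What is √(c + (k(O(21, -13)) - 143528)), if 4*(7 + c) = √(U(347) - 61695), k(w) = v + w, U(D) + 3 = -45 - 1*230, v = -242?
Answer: √(-575012 + I*√61973)/2 ≈ 0.082073 + 379.15*I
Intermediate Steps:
U(D) = -278 (U(D) = -3 + (-45 - 1*230) = -3 + (-45 - 230) = -3 - 275 = -278)
k(w) = -242 + w
c = -7 + I*√61973/4 (c = -7 + √(-278 - 61695)/4 = -7 + √(-61973)/4 = -7 + (I*√61973)/4 = -7 + I*√61973/4 ≈ -7.0 + 62.236*I)
√(c + (k(O(21, -13)) - 143528)) = √((-7 + I*√61973/4) + ((-242 + (3 + 21)) - 143528)) = √((-7 + I*√61973/4) + ((-242 + 24) - 143528)) = √((-7 + I*√61973/4) + (-218 - 143528)) = √((-7 + I*√61973/4) - 143746) = √(-143753 + I*√61973/4)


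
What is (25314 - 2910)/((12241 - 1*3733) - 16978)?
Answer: -11202/4235 ≈ -2.6451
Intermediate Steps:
(25314 - 2910)/((12241 - 1*3733) - 16978) = 22404/((12241 - 3733) - 16978) = 22404/(8508 - 16978) = 22404/(-8470) = 22404*(-1/8470) = -11202/4235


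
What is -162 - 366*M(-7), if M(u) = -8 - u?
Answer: 204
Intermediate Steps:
-162 - 366*M(-7) = -162 - 366*(-8 - 1*(-7)) = -162 - 366*(-8 + 7) = -162 - 366*(-1) = -162 + 366 = 204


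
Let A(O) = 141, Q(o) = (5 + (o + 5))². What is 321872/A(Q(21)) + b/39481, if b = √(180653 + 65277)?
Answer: 321872/141 + √245930/39481 ≈ 2282.8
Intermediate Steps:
Q(o) = (10 + o)² (Q(o) = (5 + (5 + o))² = (10 + o)²)
b = √245930 ≈ 495.91
321872/A(Q(21)) + b/39481 = 321872/141 + √245930/39481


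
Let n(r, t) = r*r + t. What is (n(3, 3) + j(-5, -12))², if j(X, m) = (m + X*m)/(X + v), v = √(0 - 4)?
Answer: 2448/841 - 20736*I/841 ≈ 2.9108 - 24.656*I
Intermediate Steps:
v = 2*I (v = √(-4) = 2*I ≈ 2.0*I)
n(r, t) = t + r² (n(r, t) = r² + t = t + r²)
j(X, m) = (m + X*m)/(X + 2*I)
(n(3, 3) + j(-5, -12))² = ((3 + 3²) - 12*(1 - 5)/(-5 + 2*I))² = ((3 + 9) - 12*(-5 - 2*I)/29*(-4))² = (12 + (-240/29 - 96*I/29))² = (108/29 - 96*I/29)²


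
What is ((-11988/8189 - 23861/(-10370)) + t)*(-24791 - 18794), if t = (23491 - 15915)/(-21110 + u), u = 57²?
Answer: -5458979677136393/303350973946 ≈ -17996.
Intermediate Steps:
u = 3249
t = -7576/17861 (t = (23491 - 15915)/(-21110 + 3249) = 7576/(-17861) = 7576*(-1/17861) = -7576/17861 ≈ -0.42416)
((-11988/8189 - 23861/(-10370)) + t)*(-24791 - 18794) = ((-11988/8189 - 23861/(-10370)) - 7576/17861)*(-24791 - 18794) = ((-11988*1/8189 - 23861*(-1/10370)) - 7576/17861)*(-43585) = ((-11988/8189 + 23861/10370) - 7576/17861)*(-43585) = (71082169/84919930 - 7576/17861)*(-43585) = (626245230829/1516754869730)*(-43585) = -5458979677136393/303350973946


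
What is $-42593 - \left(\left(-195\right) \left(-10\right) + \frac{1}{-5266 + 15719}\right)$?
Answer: $- \frac{465607980}{10453} \approx -44543.0$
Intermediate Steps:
$-42593 - \left(\left(-195\right) \left(-10\right) + \frac{1}{-5266 + 15719}\right) = -42593 - \left(1950 + \frac{1}{10453}\right) = -42593 - \frac{20383351}{10453} = - \frac{465607980}{10453}$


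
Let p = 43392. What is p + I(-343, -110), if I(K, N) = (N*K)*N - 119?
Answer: -4107027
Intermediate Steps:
I(K, N) = -119 + K*N² (I(K, N) = (K*N)*N - 119 = K*N² - 119 = -119 + K*N²)
p + I(-343, -110) = 43392 + (-119 - 343*(-110)²) = 43392 + (-119 - 343*12100) = 43392 + (-119 - 4150300) = 43392 - 4150419 = -4107027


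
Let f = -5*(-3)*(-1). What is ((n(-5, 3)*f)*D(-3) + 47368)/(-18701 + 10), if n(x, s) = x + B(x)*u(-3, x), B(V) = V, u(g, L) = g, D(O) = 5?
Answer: -46618/18691 ≈ -2.4941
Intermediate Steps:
f = -15 (f = 15*(-1) = -15)
n(x, s) = -2*x (n(x, s) = x + x*(-3) = x - 3*x = -2*x)
((n(-5, 3)*f)*D(-3) + 47368)/(-18701 + 10) = ((-2*(-5)*(-15))*5 + 47368)/(-18701 + 10) = ((10*(-15))*5 + 47368)/(-18691) = (-150*5 + 47368)*(-1/18691) = (-750 + 47368)*(-1/18691) = 46618*(-1/18691) = -46618/18691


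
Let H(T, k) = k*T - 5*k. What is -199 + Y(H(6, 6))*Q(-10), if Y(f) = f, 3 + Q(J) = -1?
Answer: -223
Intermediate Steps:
H(T, k) = -5*k + T*k (H(T, k) = T*k - 5*k = -5*k + T*k)
Q(J) = -4 (Q(J) = -3 - 1 = -4)
-199 + Y(H(6, 6))*Q(-10) = -199 + (6*(-5 + 6))*(-4) = -199 + (6*1)*(-4) = -199 + 6*(-4) = -199 - 24 = -223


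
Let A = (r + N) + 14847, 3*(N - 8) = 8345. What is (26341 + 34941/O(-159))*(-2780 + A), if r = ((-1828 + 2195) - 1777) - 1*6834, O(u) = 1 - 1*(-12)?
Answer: 575872724/3 ≈ 1.9196e+8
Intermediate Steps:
N = 8369/3 (N = 8 + (⅓)*8345 = 8 + 8345/3 = 8369/3 ≈ 2789.7)
O(u) = 13 (O(u) = 1 + 12 = 13)
r = -8244 (r = (367 - 1777) - 6834 = -1410 - 6834 = -8244)
A = 28178/3 (A = (-8244 + 8369/3) + 14847 = -16363/3 + 14847 = 28178/3 ≈ 9392.7)
(26341 + 34941/O(-159))*(-2780 + A) = (26341 + 34941/13)*(-2780 + 28178/3) = (26341 + 34941*(1/13))*(19838/3) = (26341 + 34941/13)*(19838/3) = (377374/13)*(19838/3) = 575872724/3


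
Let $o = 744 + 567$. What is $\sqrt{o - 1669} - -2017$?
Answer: $2017 + i \sqrt{358} \approx 2017.0 + 18.921 i$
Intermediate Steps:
$o = 1311$
$\sqrt{o - 1669} - -2017 = \sqrt{1311 - 1669} - -2017 = \sqrt{-358} + 2017 = i \sqrt{358} + 2017 = 2017 + i \sqrt{358}$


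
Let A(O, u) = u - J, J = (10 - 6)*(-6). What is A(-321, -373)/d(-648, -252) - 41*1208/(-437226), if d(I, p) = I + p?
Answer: 32861179/65583900 ≈ 0.50106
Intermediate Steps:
J = -24 (J = 4*(-6) = -24)
A(O, u) = 24 + u (A(O, u) = u - 1*(-24) = u + 24 = 24 + u)
A(-321, -373)/d(-648, -252) - 41*1208/(-437226) = (24 - 373)/(-648 - 252) - 41*1208/(-437226) = -349/(-900) - 49528*(-1/437226) = -349*(-1/900) + 24764/218613 = 349/900 + 24764/218613 = 32861179/65583900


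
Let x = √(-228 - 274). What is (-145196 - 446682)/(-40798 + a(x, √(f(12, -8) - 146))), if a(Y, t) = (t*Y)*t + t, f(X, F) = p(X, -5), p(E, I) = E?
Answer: 591878/(40798 - I*√134*(1 - 2*√16817)) ≈ 14.43 - 1.0578*I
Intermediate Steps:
x = I*√502 (x = √(-502) = I*√502 ≈ 22.405*I)
f(X, F) = X
a(Y, t) = t + Y*t² (a(Y, t) = (Y*t)*t + t = Y*t² + t = t + Y*t²)
(-145196 - 446682)/(-40798 + a(x, √(f(12, -8) - 146))) = (-145196 - 446682)/(-40798 + √(12 - 146)*(1 + (I*√502)*√(12 - 146))) = -591878/(-40798 + √(-134)*(1 + (I*√502)*√(-134))) = -591878/(-40798 + (I*√134)*(1 + (I*√502)*(I*√134))) = -591878/(-40798 + (I*√134)*(1 - 2*√16817)) = -591878/(-40798 + I*√134*(1 - 2*√16817))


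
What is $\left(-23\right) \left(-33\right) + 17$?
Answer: $776$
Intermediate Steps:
$\left(-23\right) \left(-33\right) + 17 = 759 + 17 = 776$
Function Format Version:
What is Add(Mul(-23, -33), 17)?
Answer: 776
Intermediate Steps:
Add(Mul(-23, -33), 17) = Add(759, 17) = 776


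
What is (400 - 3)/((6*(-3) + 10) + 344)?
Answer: 397/336 ≈ 1.1815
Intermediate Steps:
(400 - 3)/((6*(-3) + 10) + 344) = 397/((-18 + 10) + 344) = 397/(-8 + 344) = 397/336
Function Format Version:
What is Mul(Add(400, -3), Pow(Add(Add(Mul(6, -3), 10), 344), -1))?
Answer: Rational(397, 336) ≈ 1.1815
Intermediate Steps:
Mul(Add(400, -3), Pow(Add(Add(Mul(6, -3), 10), 344), -1)) = Mul(397, Pow(Add(Add(-18, 10), 344), -1)) = Mul(397, Pow(Add(-8, 344), -1)) = Mul(397, Pow(336, -1)) = Mul(397, Rational(1, 336)) = Rational(397, 336)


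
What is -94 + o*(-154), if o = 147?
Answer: -22732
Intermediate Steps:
-94 + o*(-154) = -94 + 147*(-154) = -94 - 22638 = -22732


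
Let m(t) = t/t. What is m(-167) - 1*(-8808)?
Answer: 8809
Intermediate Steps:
m(t) = 1
m(-167) - 1*(-8808) = 1 - 1*(-8808) = 1 + 8808 = 8809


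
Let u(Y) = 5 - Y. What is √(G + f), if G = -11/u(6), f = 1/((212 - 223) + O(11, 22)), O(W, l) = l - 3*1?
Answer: √178/4 ≈ 3.3354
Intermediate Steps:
O(W, l) = -3 + l (O(W, l) = l - 3 = -3 + l)
f = ⅛ (f = 1/((212 - 223) + (-3 + 22)) = 1/(-11 + 19) = 1/8 = ⅛ ≈ 0.12500)
G = 11 (G = -11/(5 - 1*6) = -11/(5 - 6) = -11/(-1) = -11*(-1) = 11)
√(G + f) = √(11 + ⅛) = √(89/8) = √178/4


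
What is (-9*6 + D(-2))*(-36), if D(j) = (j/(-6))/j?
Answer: 1950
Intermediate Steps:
D(j) = -⅙ (D(j) = (j*(-⅙))/j = (-j/6)/j = -⅙)
(-9*6 + D(-2))*(-36) = (-9*6 - ⅙)*(-36) = (-54 - ⅙)*(-36) = -325/6*(-36) = 1950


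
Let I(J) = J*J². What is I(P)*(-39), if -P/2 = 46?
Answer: 30368832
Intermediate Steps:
P = -92 (P = -2*46 = -92)
I(J) = J³
I(P)*(-39) = (-92)³*(-39) = -778688*(-39) = 30368832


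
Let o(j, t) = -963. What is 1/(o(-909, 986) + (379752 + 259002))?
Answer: 1/637791 ≈ 1.5679e-6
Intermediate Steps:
1/(o(-909, 986) + (379752 + 259002)) = 1/(-963 + (379752 + 259002)) = 1/(-963 + 638754) = 1/637791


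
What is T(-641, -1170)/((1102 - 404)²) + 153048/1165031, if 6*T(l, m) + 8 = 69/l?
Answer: 40967604920275/311859922534872 ≈ 0.13137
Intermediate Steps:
T(l, m) = -4/3 + 23/(2*l) (T(l, m) = -4/3 + (69/l)/6 = -4/3 + 23/(2*l))
T(-641, -1170)/((1102 - 404)²) + 153048/1165031 = ((⅙)*(69 - 8*(-641))/(-641))/((1102 - 404)²) + 153048/1165031 = ((⅙)*(-1/641)*(69 + 5128))/(698²) + 153048*(1/1165031) = ((⅙)*(-1/641)*5197)/487204 + 21864/166433 = -5197/3846*1/487204 + 21864/166433 = -5197/1873786584 + 21864/166433 = 40967604920275/311859922534872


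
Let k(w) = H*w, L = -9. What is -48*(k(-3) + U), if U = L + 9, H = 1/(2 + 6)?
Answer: 18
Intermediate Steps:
H = ⅛ (H = 1/8 = ⅛ ≈ 0.12500)
U = 0 (U = -9 + 9 = 0)
k(w) = w/8
-48*(k(-3) + U) = -48*((⅛)*(-3) + 0) = -48*(-3/8 + 0) = -48*(-3/8) = 18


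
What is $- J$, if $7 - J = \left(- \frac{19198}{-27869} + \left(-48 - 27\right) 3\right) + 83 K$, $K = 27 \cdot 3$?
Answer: $\frac{6238513}{961} \approx 6491.7$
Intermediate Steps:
$K = 81$
$J = - \frac{6238513}{961}$ ($J = 7 - \left(\left(- \frac{19198}{-27869} + \left(-48 - 27\right) 3\right) + 83 \cdot 81\right) = 7 - \left(\left(\left(-19198\right) \left(- \frac{1}{27869}\right) - 225\right) + 6723\right) = 7 - \left(\left(\frac{662}{961} - 225\right) + 6723\right) = 7 - \left(- \frac{215563}{961} + 6723\right) = 7 - \frac{6245240}{961} = - \frac{6238513}{961} \approx -6491.7$)
$- J = \left(-1\right) \left(- \frac{6238513}{961}\right) = \frac{6238513}{961}$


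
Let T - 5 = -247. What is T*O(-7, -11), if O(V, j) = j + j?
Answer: 5324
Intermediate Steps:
T = -242 (T = 5 - 247 = -242)
O(V, j) = 2*j
T*O(-7, -11) = -484*(-11) = -242*(-22) = 5324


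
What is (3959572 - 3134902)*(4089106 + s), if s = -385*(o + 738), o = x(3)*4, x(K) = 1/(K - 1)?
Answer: 3137214562020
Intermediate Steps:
x(K) = 1/(-1 + K)
o = 2 (o = 4/(-1 + 3) = 4/2 = (½)*4 = 2)
s = -284900 (s = -385*(2 + 738) = -385*740 = -284900)
(3959572 - 3134902)*(4089106 + s) = (3959572 - 3134902)*(4089106 - 284900) = 824670*3804206 = 3137214562020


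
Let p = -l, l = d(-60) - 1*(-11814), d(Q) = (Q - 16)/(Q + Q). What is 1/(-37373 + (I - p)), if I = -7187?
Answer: -30/982361 ≈ -3.0539e-5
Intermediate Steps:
d(Q) = (-16 + Q)/(2*Q) (d(Q) = (-16 + Q)/((2*Q)) = (-16 + Q)*(1/(2*Q)) = (-16 + Q)/(2*Q))
l = 354439/30 (l = (1/2)*(-16 - 60)/(-60) - 1*(-11814) = (1/2)*(-1/60)*(-76) + 11814 = 19/30 + 11814 = 354439/30 ≈ 11815.)
p = -354439/30 (p = -1*354439/30 = -354439/30 ≈ -11815.)
1/(-37373 + (I - p)) = 1/(-37373 + (-7187 - 1*(-354439/30))) = 1/(-37373 + (-7187 + 354439/30)) = 1/(-37373 + 138829/30) = 1/(-982361/30) = -30/982361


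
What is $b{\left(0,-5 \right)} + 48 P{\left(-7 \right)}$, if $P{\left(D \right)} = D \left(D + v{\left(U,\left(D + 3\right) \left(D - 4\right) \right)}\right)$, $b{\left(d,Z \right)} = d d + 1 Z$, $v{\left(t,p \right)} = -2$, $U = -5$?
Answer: $3019$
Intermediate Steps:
$b{\left(d,Z \right)} = Z + d^{2}$ ($b{\left(d,Z \right)} = d^{2} + Z = Z + d^{2}$)
$P{\left(D \right)} = D \left(-2 + D\right)$ ($P{\left(D \right)} = D \left(D - 2\right) = D \left(-2 + D\right)$)
$b{\left(0,-5 \right)} + 48 P{\left(-7 \right)} = \left(-5 + 0^{2}\right) + 48 \left(- 7 \left(-2 - 7\right)\right) = \left(-5 + 0\right) + 48 \left(\left(-7\right) \left(-9\right)\right) = -5 + 48 \cdot 63 = -5 + 3024 = 3019$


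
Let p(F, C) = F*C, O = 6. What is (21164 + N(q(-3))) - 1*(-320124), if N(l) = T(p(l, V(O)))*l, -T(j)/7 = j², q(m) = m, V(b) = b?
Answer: 348092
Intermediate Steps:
p(F, C) = C*F
T(j) = -7*j²
N(l) = -252*l³ (N(l) = (-7*36*l²)*l = (-252*l²)*l = -252*l³)
(21164 + N(q(-3))) - 1*(-320124) = (21164 - 252*(-3)³) - 1*(-320124) = (21164 - 252*(-27)) + 320124 = (21164 + 6804) + 320124 = 27968 + 320124 = 348092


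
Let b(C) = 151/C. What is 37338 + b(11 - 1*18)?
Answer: 261215/7 ≈ 37316.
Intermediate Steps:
37338 + b(11 - 1*18) = 37338 + 151/(11 - 1*18) = 37338 + 151/(11 - 18) = 37338 + 151/(-7) = 37338 + 151*(-⅐) = 37338 - 151/7 = 261215/7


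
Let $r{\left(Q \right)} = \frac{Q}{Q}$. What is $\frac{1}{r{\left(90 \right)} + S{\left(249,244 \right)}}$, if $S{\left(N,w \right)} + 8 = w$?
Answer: $\frac{1}{237} \approx 0.0042194$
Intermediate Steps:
$S{\left(N,w \right)} = -8 + w$
$r{\left(Q \right)} = 1$
$\frac{1}{r{\left(90 \right)} + S{\left(249,244 \right)}} = \frac{1}{1 + \left(-8 + 244\right)} = \frac{1}{1 + 236} = \frac{1}{237}$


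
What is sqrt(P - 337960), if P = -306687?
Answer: I*sqrt(644647) ≈ 802.9*I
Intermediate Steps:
sqrt(P - 337960) = sqrt(-306687 - 337960) = sqrt(-644647) = I*sqrt(644647)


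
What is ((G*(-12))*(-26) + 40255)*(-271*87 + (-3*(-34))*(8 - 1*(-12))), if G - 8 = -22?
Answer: -772898319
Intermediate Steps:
G = -14 (G = 8 - 22 = -14)
((G*(-12))*(-26) + 40255)*(-271*87 + (-3*(-34))*(8 - 1*(-12))) = (-14*(-12)*(-26) + 40255)*(-271*87 + (-3*(-34))*(8 - 1*(-12))) = (168*(-26) + 40255)*(-23577 + 102*(8 + 12)) = (-4368 + 40255)*(-23577 + 102*20) = 35887*(-23577 + 2040) = 35887*(-21537) = -772898319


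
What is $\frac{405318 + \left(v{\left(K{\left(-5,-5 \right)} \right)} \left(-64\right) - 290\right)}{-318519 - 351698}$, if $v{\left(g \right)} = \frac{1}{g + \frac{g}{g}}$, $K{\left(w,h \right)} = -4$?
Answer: $- \frac{1215148}{2010651} \approx -0.60436$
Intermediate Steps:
$v{\left(g \right)} = \frac{1}{1 + g}$ ($v{\left(g \right)} = \frac{1}{g + 1} = \frac{1}{1 + g}$)
$\frac{405318 + \left(v{\left(K{\left(-5,-5 \right)} \right)} \left(-64\right) - 290\right)}{-318519 - 351698} = \frac{405318 - \left(290 - \frac{1}{1 - 4} \left(-64\right)\right)}{-318519 - 351698} = \frac{405318 - \left(290 - \frac{1}{-3} \left(-64\right)\right)}{-670217} = \left(405318 - \frac{806}{3}\right) \left(- \frac{1}{670217}\right) = \frac{1215148}{3} \left(- \frac{1}{670217}\right) = - \frac{1215148}{2010651}$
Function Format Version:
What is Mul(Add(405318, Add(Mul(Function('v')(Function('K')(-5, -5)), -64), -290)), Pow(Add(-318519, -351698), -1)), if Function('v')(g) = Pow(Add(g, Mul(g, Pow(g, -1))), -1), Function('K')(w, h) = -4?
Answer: Rational(-1215148, 2010651) ≈ -0.60436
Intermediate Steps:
Function('v')(g) = Pow(Add(1, g), -1) (Function('v')(g) = Pow(Add(g, 1), -1) = Pow(Add(1, g), -1))
Mul(Add(405318, Add(Mul(Function('v')(Function('K')(-5, -5)), -64), -290)), Pow(Add(-318519, -351698), -1)) = Mul(Add(405318, Add(Mul(Pow(Add(1, -4), -1), -64), -290)), Pow(Add(-318519, -351698), -1)) = Mul(Add(405318, Add(Mul(Pow(-3, -1), -64), -290)), Pow(-670217, -1)) = Mul(Add(405318, Add(Mul(Rational(-1, 3), -64), -290)), Rational(-1, 670217)) = Mul(Add(405318, Add(Rational(64, 3), -290)), Rational(-1, 670217)) = Mul(Add(405318, Rational(-806, 3)), Rational(-1, 670217)) = Mul(Rational(1215148, 3), Rational(-1, 670217)) = Rational(-1215148, 2010651)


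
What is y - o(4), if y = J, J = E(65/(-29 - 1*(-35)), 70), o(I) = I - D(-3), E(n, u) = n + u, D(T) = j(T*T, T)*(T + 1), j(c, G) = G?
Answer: 497/6 ≈ 82.833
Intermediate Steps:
D(T) = T*(1 + T) (D(T) = T*(T + 1) = T*(1 + T))
o(I) = -6 + I (o(I) = I - (-3)*(1 - 3) = I - (-3)*(-2) = I - 1*6 = I - 6 = -6 + I)
J = 485/6 (J = 65/(-29 - 1*(-35)) + 70 = 65/(-29 + 35) + 70 = 65/6 + 70 = 485/6 ≈ 80.833)
y = 485/6 ≈ 80.833
y - o(4) = 485/6 - (-6 + 4) = 485/6 - 1*(-2) = 485/6 + 2 = 497/6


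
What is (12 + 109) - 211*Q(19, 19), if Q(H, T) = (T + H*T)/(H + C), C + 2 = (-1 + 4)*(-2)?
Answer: -78849/11 ≈ -7168.1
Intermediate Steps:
C = -8 (C = -2 + (-1 + 4)*(-2) = -2 + 3*(-2) = -2 - 6 = -8)
Q(H, T) = (T + H*T)/(-8 + H) (Q(H, T) = (T + H*T)/(H - 8) = (T + H*T)/(-8 + H))
(12 + 109) - 211*Q(19, 19) = (12 + 109) - 4009*(1 + 19)/(-8 + 19) = 121 - 4009*20/11 = 121 - 211*380/11 = 121 - 80180/11 = -78849/11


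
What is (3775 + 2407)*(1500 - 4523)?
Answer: -18688186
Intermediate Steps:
(3775 + 2407)*(1500 - 4523) = 6182*(-3023) = -18688186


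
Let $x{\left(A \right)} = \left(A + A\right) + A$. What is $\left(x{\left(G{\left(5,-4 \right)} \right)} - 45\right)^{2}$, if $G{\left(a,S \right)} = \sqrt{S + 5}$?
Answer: $1764$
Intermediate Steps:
$G{\left(a,S \right)} = \sqrt{5 + S}$
$x{\left(A \right)} = 3 A$ ($x{\left(A \right)} = 2 A + A = 3 A$)
$\left(x{\left(G{\left(5,-4 \right)} \right)} - 45\right)^{2} = \left(3 \sqrt{5 - 4} - 45\right)^{2} = \left(3 \sqrt{1} - 45\right)^{2} = \left(3 \cdot 1 - 45\right)^{2} = \left(3 - 45\right)^{2} = \left(-42\right)^{2} = 1764$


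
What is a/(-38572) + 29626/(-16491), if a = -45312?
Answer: -98873470/159022713 ≈ -0.62176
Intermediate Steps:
a/(-38572) + 29626/(-16491) = -45312/(-38572) + 29626/(-16491) = -45312*(-1/38572) + 29626*(-1/16491) = 11328/9643 - 29626/16491 = -98873470/159022713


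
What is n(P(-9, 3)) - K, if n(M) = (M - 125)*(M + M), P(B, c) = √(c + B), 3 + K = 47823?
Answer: -47832 - 250*I*√6 ≈ -47832.0 - 612.37*I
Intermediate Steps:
K = 47820 (K = -3 + 47823 = 47820)
P(B, c) = √(B + c)
n(M) = 2*M*(-125 + M) (n(M) = (-125 + M)*(2*M) = 2*M*(-125 + M))
n(P(-9, 3)) - K = 2*√(-9 + 3)*(-125 + √(-9 + 3)) - 1*47820 = 2*√(-6)*(-125 + √(-6)) - 47820 = 2*(I*√6)*(-125 + I*√6) - 47820 = 2*I*√6*(-125 + I*√6) - 47820 = -47820 + 2*I*√6*(-125 + I*√6)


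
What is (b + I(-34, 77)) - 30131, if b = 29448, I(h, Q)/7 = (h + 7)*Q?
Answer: -15236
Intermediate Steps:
I(h, Q) = 7*Q*(7 + h) (I(h, Q) = 7*((h + 7)*Q) = 7*((7 + h)*Q) = 7*(Q*(7 + h)) = 7*Q*(7 + h))
(b + I(-34, 77)) - 30131 = (29448 + 7*77*(7 - 34)) - 30131 = (29448 + 7*77*(-27)) - 30131 = (29448 - 14553) - 30131 = 14895 - 30131 = -15236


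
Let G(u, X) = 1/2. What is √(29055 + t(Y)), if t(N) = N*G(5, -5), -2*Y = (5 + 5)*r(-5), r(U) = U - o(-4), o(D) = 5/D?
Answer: 3*√51670/4 ≈ 170.48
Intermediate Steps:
G(u, X) = ½
r(U) = 5/4 + U (r(U) = U - 5/(-4) = U - 5*(-1)/4 = U - 1*(-5/4) = U + 5/4 = 5/4 + U)
Y = 75/4 (Y = -(5 + 5)*(5/4 - 5)/2 = -5*(-15)/4 = -½*(-75/2) = 75/4 ≈ 18.750)
t(N) = N/2 (t(N) = N*(½) = N/2)
√(29055 + t(Y)) = √(29055 + (½)*(75/4)) = √(29055 + 75/8) = √(232515/8) = 3*√51670/4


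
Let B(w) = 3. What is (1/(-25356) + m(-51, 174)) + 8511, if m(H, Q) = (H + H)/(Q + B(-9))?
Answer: 12731627881/1496004 ≈ 8510.4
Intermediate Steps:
m(H, Q) = 2*H/(3 + Q) (m(H, Q) = (H + H)/(Q + 3) = (2*H)/(3 + Q) = 2*H/(3 + Q))
(1/(-25356) + m(-51, 174)) + 8511 = (1/(-25356) + 2*(-51)/(3 + 174)) + 8511 = (-1/25356 + 2*(-51)/177) + 8511 = (-1/25356 + 2*(-51)*(1/177)) + 8511 = (-1/25356 - 34/59) + 8511 = -862163/1496004 + 8511 = 12731627881/1496004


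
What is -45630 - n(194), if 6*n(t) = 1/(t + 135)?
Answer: -90073621/1974 ≈ -45630.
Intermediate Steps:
n(t) = 1/(6*(135 + t)) (n(t) = 1/(6*(t + 135)) = 1/(6*(135 + t)))
-45630 - n(194) = -45630 - 1/(6*(135 + 194)) = -45630 - 1/(6*329) = -45630 - 1*1/1974 = -45630 - 1/1974 = -90073621/1974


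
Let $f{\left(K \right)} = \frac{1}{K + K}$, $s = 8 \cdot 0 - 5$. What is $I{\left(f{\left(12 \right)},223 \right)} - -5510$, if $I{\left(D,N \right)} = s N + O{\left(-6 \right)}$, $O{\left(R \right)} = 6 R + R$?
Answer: $4353$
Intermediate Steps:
$O{\left(R \right)} = 7 R$
$s = -5$ ($s = 0 - 5 = -5$)
$f{\left(K \right)} = \frac{1}{2 K}$
$I{\left(D,N \right)} = -42 - 5 N$ ($I{\left(D,N \right)} = - 5 N + 7 \left(-6\right) = - 5 N - 42 = -42 - 5 N$)
$I{\left(f{\left(12 \right)},223 \right)} - -5510 = \left(-42 - 1115\right) - -5510 = \left(-42 - 1115\right) + 5510 = -1157 + 5510 = 4353$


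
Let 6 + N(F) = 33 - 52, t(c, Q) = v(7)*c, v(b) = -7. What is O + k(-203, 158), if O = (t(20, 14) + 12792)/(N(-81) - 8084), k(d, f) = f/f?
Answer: -4543/8109 ≈ -0.56024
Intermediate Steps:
t(c, Q) = -7*c
k(d, f) = 1
N(F) = -25 (N(F) = -6 + (33 - 52) = -6 - 19 = -25)
O = -12652/8109 (O = (-7*20 + 12792)/(-25 - 8084) = (-140 + 12792)/(-8109) = 12652*(-1/8109) = -12652/8109 ≈ -1.5602)
O + k(-203, 158) = -12652/8109 + 1 = -4543/8109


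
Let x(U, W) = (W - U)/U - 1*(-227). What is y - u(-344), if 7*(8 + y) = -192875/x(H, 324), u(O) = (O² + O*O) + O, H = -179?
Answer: -13284734077/56182 ≈ -2.3646e+5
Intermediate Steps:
x(U, W) = 227 + (W - U)/U (x(U, W) = (W - U)/U + 227 = 227 + (W - U)/U)
u(O) = O + 2*O² (u(O) = (O² + O²) + O = 2*O² + O = O + 2*O²)
y = -7354381/56182 (y = -8 + (-192875/(226 + 324/(-179)))/7 = -8 + (-192875/(226 + 324*(-1/179)))/7 = -8 + (-192875/(226 - 324/179))/7 = -8 + (-192875/40130/179)/7 = -8 + (-192875*179/40130)/7 = -8 + (⅐)*(-6904925/8026) = -8 - 6904925/56182 = -7354381/56182 ≈ -130.90)
y - u(-344) = -7354381/56182 - (-344)*(1 + 2*(-344)) = -7354381/56182 - (-344)*(1 - 688) = -7354381/56182 - (-344)*(-687) = -7354381/56182 - 1*236328 = -7354381/56182 - 236328 = -13284734077/56182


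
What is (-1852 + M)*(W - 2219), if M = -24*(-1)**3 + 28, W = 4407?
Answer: -3938400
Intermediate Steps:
M = 52 (M = -24*(-1) + 28 = 24 + 28 = 52)
(-1852 + M)*(W - 2219) = (-1852 + 52)*(4407 - 2219) = -1800*2188 = -3938400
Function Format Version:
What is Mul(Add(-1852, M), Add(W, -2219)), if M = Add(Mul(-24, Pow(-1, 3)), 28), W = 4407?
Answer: -3938400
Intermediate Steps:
M = 52 (M = Add(Mul(-24, -1), 28) = Add(24, 28) = 52)
Mul(Add(-1852, M), Add(W, -2219)) = Mul(Add(-1852, 52), Add(4407, -2219)) = Mul(-1800, 2188) = -3938400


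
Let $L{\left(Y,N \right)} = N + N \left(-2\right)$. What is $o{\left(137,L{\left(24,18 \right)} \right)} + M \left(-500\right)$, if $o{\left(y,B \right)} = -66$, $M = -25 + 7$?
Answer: $8934$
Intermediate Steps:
$L{\left(Y,N \right)} = - N$ ($L{\left(Y,N \right)} = N - 2 N = - N$)
$M = -18$
$o{\left(137,L{\left(24,18 \right)} \right)} + M \left(-500\right) = -66 - -9000 = -66 + 9000 = 8934$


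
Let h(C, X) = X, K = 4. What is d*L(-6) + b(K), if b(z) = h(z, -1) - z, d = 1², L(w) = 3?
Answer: -2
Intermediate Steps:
d = 1
b(z) = -1 - z
d*L(-6) + b(K) = 1*3 + (-1 - 1*4) = 3 + (-1 - 4) = 3 - 5 = -2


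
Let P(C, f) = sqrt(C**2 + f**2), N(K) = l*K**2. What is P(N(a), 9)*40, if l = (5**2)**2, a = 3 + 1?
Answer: 40*sqrt(100000081) ≈ 4.0000e+5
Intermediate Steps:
a = 4
l = 625 (l = 25**2 = 625)
N(K) = 625*K**2
P(N(a), 9)*40 = sqrt((625*4**2)**2 + 9**2)*40 = sqrt((625*16)**2 + 81)*40 = sqrt(10000**2 + 81)*40 = sqrt(100000000 + 81)*40 = sqrt(100000081)*40 = 40*sqrt(100000081)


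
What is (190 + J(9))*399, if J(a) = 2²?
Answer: 77406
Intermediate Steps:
J(a) = 4
(190 + J(9))*399 = (190 + 4)*399 = 194*399 = 77406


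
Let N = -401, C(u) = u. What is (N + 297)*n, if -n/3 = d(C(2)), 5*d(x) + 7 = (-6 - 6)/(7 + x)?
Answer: -520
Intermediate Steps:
d(x) = -7/5 - 12/(5*(7 + x)) (d(x) = -7/5 + ((-6 - 6)/(7 + x))/5 = -7/5 + (-12/(7 + x))/5 = -7/5 - 12/(5*(7 + x)))
n = 5 (n = -3*(-61 - 7*2)/(5*(7 + 2)) = -3*(-61 - 14)/(5*9) = -3*(-75)/(5*9) = -3*(-5/3) = 5)
(N + 297)*n = (-401 + 297)*5 = -104*5 = -520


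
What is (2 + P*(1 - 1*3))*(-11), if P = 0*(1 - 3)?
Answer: -22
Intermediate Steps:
P = 0 (P = 0*(-2) = 0)
(2 + P*(1 - 1*3))*(-11) = (2 + 0*(1 - 1*3))*(-11) = (2 + 0*(1 - 3))*(-11) = (2 + 0*(-2))*(-11) = (2 + 0)*(-11) = 2*(-11) = -22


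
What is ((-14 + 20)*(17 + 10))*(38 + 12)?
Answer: 8100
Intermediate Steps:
((-14 + 20)*(17 + 10))*(38 + 12) = (6*27)*50 = 162*50 = 8100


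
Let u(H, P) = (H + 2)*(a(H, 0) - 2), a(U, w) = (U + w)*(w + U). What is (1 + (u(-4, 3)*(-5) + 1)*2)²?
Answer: 80089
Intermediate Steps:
a(U, w) = (U + w)² (a(U, w) = (U + w)*(U + w) = (U + w)²)
u(H, P) = (-2 + H²)*(2 + H) (u(H, P) = (H + 2)*((H + 0)² - 2) = (2 + H)*(H² - 2) = (2 + H)*(-2 + H²) = (-2 + H²)*(2 + H))
(1 + (u(-4, 3)*(-5) + 1)*2)² = (1 + ((-4 + (-4)³ - 2*(-4) + 2*(-4)²)*(-5) + 1)*2)² = (1 + ((-4 - 64 + 8 + 2*16)*(-5) + 1)*2)² = (1 + ((-4 - 64 + 8 + 32)*(-5) + 1)*2)² = (1 + (-28*(-5) + 1)*2)² = (1 + (140 + 1)*2)² = (1 + 141*2)² = (1 + 282)² = 283² = 80089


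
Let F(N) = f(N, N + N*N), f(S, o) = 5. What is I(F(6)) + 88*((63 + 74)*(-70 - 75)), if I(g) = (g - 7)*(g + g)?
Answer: -1748140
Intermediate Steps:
F(N) = 5
I(g) = 2*g*(-7 + g) (I(g) = (-7 + g)*(2*g) = 2*g*(-7 + g))
I(F(6)) + 88*((63 + 74)*(-70 - 75)) = 2*5*(-7 + 5) + 88*((63 + 74)*(-70 - 75)) = 2*5*(-2) + 88*(137*(-145)) = -20 + 88*(-19865) = -20 - 1748120 = -1748140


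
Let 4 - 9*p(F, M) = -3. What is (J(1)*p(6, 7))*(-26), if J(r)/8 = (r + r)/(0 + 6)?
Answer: -1456/27 ≈ -53.926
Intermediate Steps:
p(F, M) = 7/9 (p(F, M) = 4/9 - 1/9*(-3) = 4/9 + 1/3 = 7/9)
J(r) = 8*r/3 (J(r) = 8*((r + r)/(0 + 6)) = 8*((2*r)/6) = 8*((2*r)*(1/6)) = 8*(r/3) = 8*r/3)
(J(1)*p(6, 7))*(-26) = (((8/3)*1)*(7/9))*(-26) = ((8/3)*(7/9))*(-26) = (56/27)*(-26) = -1456/27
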